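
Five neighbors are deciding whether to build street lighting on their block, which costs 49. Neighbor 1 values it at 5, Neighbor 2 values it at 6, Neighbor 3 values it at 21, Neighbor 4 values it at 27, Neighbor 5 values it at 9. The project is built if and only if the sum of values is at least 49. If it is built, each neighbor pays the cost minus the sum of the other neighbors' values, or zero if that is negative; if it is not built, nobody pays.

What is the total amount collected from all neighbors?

Total value 68 ≥ cost 49, so it is built.
Neighbor 1: others sum to 63; max(0, 49 - 63) = 0.
Neighbor 2: others sum to 62; max(0, 49 - 62) = 0.
Neighbor 3: others sum to 47; max(0, 49 - 47) = 2.
Neighbor 4: others sum to 41; max(0, 49 - 41) = 8.
Neighbor 5: others sum to 59; max(0, 49 - 59) = 0.
Total collected = 0 + 0 + 2 + 8 + 0 = 10.

10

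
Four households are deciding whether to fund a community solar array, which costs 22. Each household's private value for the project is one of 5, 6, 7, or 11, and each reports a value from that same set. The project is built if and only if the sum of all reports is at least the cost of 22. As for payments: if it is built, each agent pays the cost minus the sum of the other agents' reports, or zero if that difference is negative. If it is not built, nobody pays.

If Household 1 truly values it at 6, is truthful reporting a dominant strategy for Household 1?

Check each profile of the others' reports and compare truth against every alternative report.
Others report (5, 6, 11): truth gives 6, best alternative gives 6.
Others report (5, 7, 11): truth gives 6, best alternative gives 6.
Others report (5, 11, 6): truth gives 6, best alternative gives 6.
Others report (5, 11, 7): truth gives 6, best alternative gives 6.
Others report (5, 11, 11): truth gives 6, best alternative gives 6.
Others report (6, 5, 11): truth gives 6, best alternative gives 6.
(Remaining 58 profiles checked similarly; truth is weakly best in each.)
In every case the truthful report is at least as good as any alternative, so it is a dominant strategy.

Yes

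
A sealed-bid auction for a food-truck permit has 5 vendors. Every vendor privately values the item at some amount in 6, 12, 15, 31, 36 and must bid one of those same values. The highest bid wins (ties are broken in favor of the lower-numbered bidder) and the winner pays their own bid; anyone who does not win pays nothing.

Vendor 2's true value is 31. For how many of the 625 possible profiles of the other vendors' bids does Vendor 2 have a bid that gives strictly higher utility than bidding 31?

54

Others bid (6, 6, 6, 6): truth gives 0; bid 12 gives 19 > 0. Violating.
Others bid (6, 6, 6, 12): truth gives 0; bid 12 gives 19 > 0. Violating.
Others bid (6, 6, 6, 15): truth gives 0; bid 15 gives 16 > 0. Violating.
Others bid (6, 6, 12, 6): truth gives 0; bid 12 gives 19 > 0. Violating.
Others bid (6, 6, 6, 31): truth gives 0; no alternative beats it.
Others bid (6, 6, 6, 36): truth gives 0; no alternative beats it.
(Checking all 625 profiles: 54 have a profitable deviation, 571 do not.)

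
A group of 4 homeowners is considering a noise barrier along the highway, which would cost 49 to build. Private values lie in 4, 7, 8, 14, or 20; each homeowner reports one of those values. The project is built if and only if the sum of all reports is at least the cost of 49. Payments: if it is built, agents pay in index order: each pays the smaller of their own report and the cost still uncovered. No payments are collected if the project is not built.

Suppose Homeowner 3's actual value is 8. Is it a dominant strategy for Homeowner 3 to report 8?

Consider the case where Homeowner 1 reports 4, Homeowner 2 reports 20 and Homeowner 4 reports 20.
Truthful report 8: project built, pays 8, utility 8 - 8 = 0.
Report 7 instead: project built, pays 7, utility 8 - 7 = 1.
Since 1 > 0, reporting 7 is strictly better here, so truthful reporting is not dominant.

No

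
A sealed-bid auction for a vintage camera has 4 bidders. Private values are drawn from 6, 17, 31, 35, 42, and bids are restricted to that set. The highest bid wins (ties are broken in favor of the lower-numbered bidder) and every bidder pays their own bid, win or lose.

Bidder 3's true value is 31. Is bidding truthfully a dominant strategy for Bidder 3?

No

Consider the case where Bidder 1 bids 6, Bidder 2 bids 6 and Bidder 4 bids 6.
Truthful bid 31: wins, pays 31, utility 31 - 31 = 0.
Bid 17 instead: wins, pays 17, utility 31 - 17 = 14.
Since 14 > 0, bidding 17 is strictly better here, so truthful bidding is not dominant.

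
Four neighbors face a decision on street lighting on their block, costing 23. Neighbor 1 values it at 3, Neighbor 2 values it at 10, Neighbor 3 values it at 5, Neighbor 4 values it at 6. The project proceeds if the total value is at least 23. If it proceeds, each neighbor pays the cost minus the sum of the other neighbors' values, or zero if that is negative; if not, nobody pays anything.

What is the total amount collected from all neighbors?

Total value 24 ≥ cost 23, so it is built.
Neighbor 1: others sum to 21; max(0, 23 - 21) = 2.
Neighbor 2: others sum to 14; max(0, 23 - 14) = 9.
Neighbor 3: others sum to 19; max(0, 23 - 19) = 4.
Neighbor 4: others sum to 18; max(0, 23 - 18) = 5.
Total collected = 2 + 9 + 4 + 5 = 20.

20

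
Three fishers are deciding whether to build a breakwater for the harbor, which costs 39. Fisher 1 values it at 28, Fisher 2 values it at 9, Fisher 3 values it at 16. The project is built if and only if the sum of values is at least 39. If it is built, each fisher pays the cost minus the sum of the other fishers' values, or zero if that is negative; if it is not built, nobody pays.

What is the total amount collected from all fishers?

Total value 53 ≥ cost 39, so it is built.
Fisher 1: others sum to 25; max(0, 39 - 25) = 14.
Fisher 2: others sum to 44; max(0, 39 - 44) = 0.
Fisher 3: others sum to 37; max(0, 39 - 37) = 2.
Total collected = 14 + 0 + 2 = 16.

16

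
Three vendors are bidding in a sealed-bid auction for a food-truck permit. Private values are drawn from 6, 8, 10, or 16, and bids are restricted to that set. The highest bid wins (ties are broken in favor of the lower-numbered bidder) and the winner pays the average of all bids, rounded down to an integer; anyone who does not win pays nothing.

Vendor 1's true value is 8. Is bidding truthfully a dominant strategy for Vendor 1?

Check each profile of the others' bids and compare truth against every alternative bid.
Others bid (6, 8): truth gives 1, best alternative gives 0.
Others bid (8, 6): truth gives 1, best alternative gives 0.
Others bid (6, 6): truth gives 2, best alternative gives 2.
Others bid (6, 10): truth gives 0, best alternative gives 0.
Others bid (6, 16): truth gives 0, best alternative gives 0.
Others bid (8, 8): truth gives 0, best alternative gives 0.
(Remaining 10 profiles checked similarly; truth is weakly best in each.)
In every case the truthful bid is at least as good as any alternative, so it is a dominant strategy.

Yes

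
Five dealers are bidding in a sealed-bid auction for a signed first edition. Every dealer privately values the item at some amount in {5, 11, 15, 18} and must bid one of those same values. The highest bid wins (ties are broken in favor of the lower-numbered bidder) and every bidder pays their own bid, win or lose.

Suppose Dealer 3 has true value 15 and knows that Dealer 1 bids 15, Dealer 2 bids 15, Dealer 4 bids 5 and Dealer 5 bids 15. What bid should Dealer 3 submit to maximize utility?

Bid 5: loses but pays 5, utility -5.
Bid 11: loses but pays 11, utility -11.
Bid 15: loses but pays 15, utility -15.
Bid 18: wins, pays 18, utility 15 - 18 = -3.
The best choice is 18 with utility -3.

18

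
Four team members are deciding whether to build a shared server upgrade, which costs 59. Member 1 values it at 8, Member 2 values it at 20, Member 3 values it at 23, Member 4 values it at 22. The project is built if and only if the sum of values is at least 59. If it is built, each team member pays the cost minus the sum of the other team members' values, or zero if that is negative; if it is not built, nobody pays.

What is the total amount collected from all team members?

Total value 73 ≥ cost 59, so it is built.
Member 1: others sum to 65; max(0, 59 - 65) = 0.
Member 2: others sum to 53; max(0, 59 - 53) = 6.
Member 3: others sum to 50; max(0, 59 - 50) = 9.
Member 4: others sum to 51; max(0, 59 - 51) = 8.
Total collected = 0 + 6 + 9 + 8 = 23.

23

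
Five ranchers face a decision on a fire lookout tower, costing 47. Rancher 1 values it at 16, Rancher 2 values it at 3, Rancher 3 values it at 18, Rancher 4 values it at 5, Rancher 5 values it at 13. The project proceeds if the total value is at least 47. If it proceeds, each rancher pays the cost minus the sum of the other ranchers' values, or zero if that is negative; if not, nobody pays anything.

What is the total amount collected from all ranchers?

23

Total value 55 ≥ cost 47, so it is built.
Rancher 1: others sum to 39; max(0, 47 - 39) = 8.
Rancher 2: others sum to 52; max(0, 47 - 52) = 0.
Rancher 3: others sum to 37; max(0, 47 - 37) = 10.
Rancher 4: others sum to 50; max(0, 47 - 50) = 0.
Rancher 5: others sum to 42; max(0, 47 - 42) = 5.
Total collected = 8 + 0 + 10 + 0 + 5 = 23.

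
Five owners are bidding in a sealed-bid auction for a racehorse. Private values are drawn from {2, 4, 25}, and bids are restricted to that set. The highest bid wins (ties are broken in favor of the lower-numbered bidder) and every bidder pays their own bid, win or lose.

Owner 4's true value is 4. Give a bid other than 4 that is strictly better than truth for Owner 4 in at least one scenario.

Suppose Owner 1 bids 2, Owner 2 bids 2, Owner 3 bids 2 and Owner 5 bids 25.
Bid 4: loses but pays 4, utility -4.
Bid 2: loses but pays 2, utility -2.
So bidding 2 beats truth here (-2 > -4).

2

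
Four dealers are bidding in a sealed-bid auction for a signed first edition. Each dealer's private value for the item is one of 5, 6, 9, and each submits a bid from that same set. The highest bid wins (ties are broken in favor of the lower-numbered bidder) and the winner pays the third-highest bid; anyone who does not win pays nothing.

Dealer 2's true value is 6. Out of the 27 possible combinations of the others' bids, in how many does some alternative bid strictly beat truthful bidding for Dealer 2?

Others bid (5, 5, 9): truth gives 0; bid 9 gives 1 > 0. Violating.
Others bid (5, 9, 5): truth gives 0; bid 9 gives 1 > 0. Violating.
Others bid (6, 5, 5): truth gives 0; bid 9 gives 1 > 0. Violating.
Others bid (5, 5, 5): truth gives 1; no alternative beats it.
Others bid (5, 5, 6): truth gives 1; no alternative beats it.
(Checking all 27 profiles: 3 have a profitable deviation, 24 do not.)

3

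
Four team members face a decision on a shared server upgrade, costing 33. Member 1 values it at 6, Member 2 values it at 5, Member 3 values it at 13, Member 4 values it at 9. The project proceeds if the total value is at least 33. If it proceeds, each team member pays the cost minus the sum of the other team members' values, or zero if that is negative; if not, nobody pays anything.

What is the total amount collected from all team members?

Total value 33 ≥ cost 33, so it is built.
Member 1: others sum to 27; max(0, 33 - 27) = 6.
Member 2: others sum to 28; max(0, 33 - 28) = 5.
Member 3: others sum to 20; max(0, 33 - 20) = 13.
Member 4: others sum to 24; max(0, 33 - 24) = 9.
Total collected = 6 + 5 + 13 + 9 = 33.

33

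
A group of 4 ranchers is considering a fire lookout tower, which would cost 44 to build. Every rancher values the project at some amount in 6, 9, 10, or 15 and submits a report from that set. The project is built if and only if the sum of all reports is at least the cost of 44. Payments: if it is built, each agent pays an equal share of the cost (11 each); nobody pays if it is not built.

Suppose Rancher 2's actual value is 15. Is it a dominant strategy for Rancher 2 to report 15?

Yes

Check each profile of the others' reports and compare truth against every alternative report.
Others report (6, 9, 15): truth gives 4, best alternative gives 0.
Others report (6, 10, 15): truth gives 4, best alternative gives 0.
Others report (6, 15, 9): truth gives 4, best alternative gives 0.
Others report (6, 15, 10): truth gives 4, best alternative gives 0.
Others report (9, 6, 15): truth gives 4, best alternative gives 0.
Others report (9, 9, 15): truth gives 4, best alternative gives 0.
(Remaining 58 profiles checked similarly; truth is weakly best in each.)
In every case the truthful report is at least as good as any alternative, so it is a dominant strategy.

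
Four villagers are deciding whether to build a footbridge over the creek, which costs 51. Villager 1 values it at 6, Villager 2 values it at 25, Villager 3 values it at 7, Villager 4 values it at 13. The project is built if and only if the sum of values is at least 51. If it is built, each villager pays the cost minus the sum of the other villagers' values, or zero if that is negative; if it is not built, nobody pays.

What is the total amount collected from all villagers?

51

Total value 51 ≥ cost 51, so it is built.
Villager 1: others sum to 45; max(0, 51 - 45) = 6.
Villager 2: others sum to 26; max(0, 51 - 26) = 25.
Villager 3: others sum to 44; max(0, 51 - 44) = 7.
Villager 4: others sum to 38; max(0, 51 - 38) = 13.
Total collected = 6 + 25 + 7 + 13 = 51.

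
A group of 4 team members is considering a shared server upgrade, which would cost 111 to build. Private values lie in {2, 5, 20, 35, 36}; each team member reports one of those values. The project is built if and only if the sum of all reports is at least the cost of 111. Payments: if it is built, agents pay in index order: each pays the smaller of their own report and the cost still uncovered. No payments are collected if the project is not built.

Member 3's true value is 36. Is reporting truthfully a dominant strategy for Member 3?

No

Consider the case where Member 1 reports 5, Member 2 reports 35 and Member 4 reports 36.
Truthful report 36: project built, pays 36, utility 36 - 36 = 0.
Report 35 instead: project built, pays 35, utility 36 - 35 = 1.
Since 1 > 0, reporting 35 is strictly better here, so truthful reporting is not dominant.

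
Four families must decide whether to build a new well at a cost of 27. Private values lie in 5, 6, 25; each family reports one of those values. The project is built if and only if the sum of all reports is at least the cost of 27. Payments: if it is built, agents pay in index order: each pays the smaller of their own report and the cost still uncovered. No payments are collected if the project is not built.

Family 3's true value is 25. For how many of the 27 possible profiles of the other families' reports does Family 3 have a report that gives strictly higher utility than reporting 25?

Others report (5, 5, 25): truth gives 8; report 5 gives 20 > 8. Violating.
Others report (5, 6, 25): truth gives 9; report 5 gives 20 > 9. Violating.
Others report (6, 5, 25): truth gives 9; report 5 gives 20 > 9. Violating.
Others report (6, 6, 25): truth gives 10; report 5 gives 20 > 10. Violating.
Others report (5, 5, 5): truth gives 8; no alternative beats it.
Others report (5, 5, 6): truth gives 8; no alternative beats it.
(Checking all 27 profiles: 4 have a profitable deviation, 23 do not.)

4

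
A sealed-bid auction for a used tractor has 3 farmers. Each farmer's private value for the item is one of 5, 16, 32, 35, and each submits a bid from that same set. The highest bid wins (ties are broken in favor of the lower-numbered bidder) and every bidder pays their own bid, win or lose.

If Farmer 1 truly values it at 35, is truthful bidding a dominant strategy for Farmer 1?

Consider the case where Farmer 2 bids 5 and Farmer 3 bids 5.
Truthful bid 35: wins, pays 35, utility 35 - 35 = 0.
Bid 5 instead: wins, pays 5, utility 35 - 5 = 30.
Since 30 > 0, bidding 5 is strictly better here, so truthful bidding is not dominant.

No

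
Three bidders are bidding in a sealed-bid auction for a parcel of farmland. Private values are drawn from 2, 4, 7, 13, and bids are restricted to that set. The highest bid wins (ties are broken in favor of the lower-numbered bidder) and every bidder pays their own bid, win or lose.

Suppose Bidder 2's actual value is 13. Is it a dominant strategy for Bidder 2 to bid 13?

No

Consider the case where Bidder 1 bids 2 and Bidder 3 bids 2.
Truthful bid 13: wins, pays 13, utility 13 - 13 = 0.
Bid 4 instead: wins, pays 4, utility 13 - 4 = 9.
Since 9 > 0, bidding 4 is strictly better here, so truthful bidding is not dominant.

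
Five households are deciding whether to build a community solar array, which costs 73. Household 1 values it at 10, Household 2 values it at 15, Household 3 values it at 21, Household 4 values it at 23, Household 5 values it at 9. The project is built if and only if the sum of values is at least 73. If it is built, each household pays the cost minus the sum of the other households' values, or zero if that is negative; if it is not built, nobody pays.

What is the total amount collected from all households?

53

Total value 78 ≥ cost 73, so it is built.
Household 1: others sum to 68; max(0, 73 - 68) = 5.
Household 2: others sum to 63; max(0, 73 - 63) = 10.
Household 3: others sum to 57; max(0, 73 - 57) = 16.
Household 4: others sum to 55; max(0, 73 - 55) = 18.
Household 5: others sum to 69; max(0, 73 - 69) = 4.
Total collected = 5 + 10 + 16 + 18 + 4 = 53.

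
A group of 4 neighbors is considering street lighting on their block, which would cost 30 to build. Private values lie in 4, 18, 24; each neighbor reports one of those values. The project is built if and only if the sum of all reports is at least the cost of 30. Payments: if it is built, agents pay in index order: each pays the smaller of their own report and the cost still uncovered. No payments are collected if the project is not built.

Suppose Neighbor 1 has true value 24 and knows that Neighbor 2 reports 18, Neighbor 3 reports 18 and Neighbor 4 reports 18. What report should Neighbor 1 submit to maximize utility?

Report 4: project built, pays 4, utility 24 - 4 = 20.
Report 18: project built, pays 18, utility 24 - 18 = 6.
Report 24: project built, pays 24, utility 24 - 24 = 0.
The best choice is 4 with utility 20.

4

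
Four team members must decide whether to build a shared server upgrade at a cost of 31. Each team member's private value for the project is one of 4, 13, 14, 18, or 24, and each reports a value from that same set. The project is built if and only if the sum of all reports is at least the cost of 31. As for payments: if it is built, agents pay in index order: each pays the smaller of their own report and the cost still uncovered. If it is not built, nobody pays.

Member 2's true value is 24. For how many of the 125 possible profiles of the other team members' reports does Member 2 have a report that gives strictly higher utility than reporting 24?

Others report (4, 4, 13): truth gives 0; report 13 gives 11 > 0. Violating.
Others report (4, 4, 14): truth gives 0; report 13 gives 11 > 0. Violating.
Others report (4, 4, 18): truth gives 0; report 13 gives 11 > 0. Violating.
Others report (4, 4, 24): truth gives 0; report 4 gives 20 > 0. Violating.
Others report (4, 4, 4): truth gives 0; no alternative beats it.
Others report (18, 4, 4): truth gives 11; no alternative beats it.
(Checking all 125 profiles: 123 have a profitable deviation, 2 do not.)

123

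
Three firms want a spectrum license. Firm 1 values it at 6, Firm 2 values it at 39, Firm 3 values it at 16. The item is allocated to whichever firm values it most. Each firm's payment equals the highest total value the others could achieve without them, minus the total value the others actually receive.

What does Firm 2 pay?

16

Firm 2 has the highest value and receives the item.
Without Firm 2, the item would go to the next-highest value, 16, so the others could achieve 16.
With Firm 2 present and winning, the others receive nothing, so their total is 0.
Payment = 16 - 0 = 16.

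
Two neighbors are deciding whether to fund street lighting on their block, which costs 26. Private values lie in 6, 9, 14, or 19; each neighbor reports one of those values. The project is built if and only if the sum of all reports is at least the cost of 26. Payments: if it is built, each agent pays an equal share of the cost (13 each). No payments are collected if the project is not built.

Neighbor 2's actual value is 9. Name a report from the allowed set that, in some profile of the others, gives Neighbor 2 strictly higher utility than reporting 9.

6

Suppose Neighbor 1 reports 19.
Report 9: project built, pays 13, utility 9 - 13 = -4.
Report 6: project not built, utility 0.
So reporting 6 beats truth here (0 > -4).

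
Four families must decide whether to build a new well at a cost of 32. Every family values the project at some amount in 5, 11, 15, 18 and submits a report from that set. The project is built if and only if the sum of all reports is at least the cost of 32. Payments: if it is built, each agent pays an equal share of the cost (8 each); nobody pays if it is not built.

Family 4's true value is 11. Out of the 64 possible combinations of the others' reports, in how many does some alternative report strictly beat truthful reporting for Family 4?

1

Others report (5, 5, 5): truth gives 0; report 18 gives 3 > 0. Violating.
Others report (5, 5, 11): truth gives 3; no alternative beats it.
Others report (5, 5, 15): truth gives 3; no alternative beats it.
(Checking all 64 profiles: 1 has a profitable deviation, 63 do not.)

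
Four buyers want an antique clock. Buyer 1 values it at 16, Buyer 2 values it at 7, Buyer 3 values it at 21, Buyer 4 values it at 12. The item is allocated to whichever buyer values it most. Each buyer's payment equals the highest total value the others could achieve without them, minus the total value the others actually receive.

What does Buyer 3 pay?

16

Buyer 3 has the highest value and receives the item.
Without Buyer 3, the item would go to the next-highest value, 16, so the others could achieve 16.
With Buyer 3 present and winning, the others receive nothing, so their total is 0.
Payment = 16 - 0 = 16.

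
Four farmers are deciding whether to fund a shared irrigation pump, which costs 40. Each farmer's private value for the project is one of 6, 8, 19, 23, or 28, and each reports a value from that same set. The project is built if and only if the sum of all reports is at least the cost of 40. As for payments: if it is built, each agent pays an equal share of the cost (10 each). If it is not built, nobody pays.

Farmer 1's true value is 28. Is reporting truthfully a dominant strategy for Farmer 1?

Yes

Check each profile of the others' reports and compare truth against every alternative report.
Others report (6, 6, 6): truth gives 18, best alternative gives 18.
Others report (6, 6, 8): truth gives 18, best alternative gives 18.
Others report (6, 6, 19): truth gives 18, best alternative gives 18.
Others report (6, 6, 23): truth gives 18, best alternative gives 18.
Others report (6, 6, 28): truth gives 18, best alternative gives 18.
Others report (6, 8, 6): truth gives 18, best alternative gives 18.
(Remaining 119 profiles checked similarly; truth is weakly best in each.)
In every case the truthful report is at least as good as any alternative, so it is a dominant strategy.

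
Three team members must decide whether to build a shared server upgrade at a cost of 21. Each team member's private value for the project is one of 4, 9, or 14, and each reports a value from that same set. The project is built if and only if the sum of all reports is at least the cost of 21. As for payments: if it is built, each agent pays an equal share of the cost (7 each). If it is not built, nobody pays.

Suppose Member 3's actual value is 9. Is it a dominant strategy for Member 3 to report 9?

No

Consider the case where Member 1 reports 4 and Member 2 reports 4.
Truthful report 9: project not built, utility 0.
Report 14 instead: project built, pays 7, utility 9 - 7 = 2.
Since 2 > 0, reporting 14 is strictly better here, so truthful reporting is not dominant.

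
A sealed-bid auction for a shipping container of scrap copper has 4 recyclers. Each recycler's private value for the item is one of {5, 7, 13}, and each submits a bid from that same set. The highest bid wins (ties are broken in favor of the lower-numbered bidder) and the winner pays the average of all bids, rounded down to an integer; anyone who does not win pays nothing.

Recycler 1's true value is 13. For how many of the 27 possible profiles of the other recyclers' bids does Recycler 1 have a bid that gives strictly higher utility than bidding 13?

Others bid (5, 5, 5): truth gives 6; bid 5 gives 8 > 6. Violating.
Others bid (5, 5, 7): truth gives 6; bid 7 gives 7 > 6. Violating.
Others bid (5, 7, 5): truth gives 6; bid 7 gives 7 > 6. Violating.
Others bid (5, 7, 7): truth gives 5; bid 7 gives 7 > 5. Violating.
Others bid (5, 5, 13): truth gives 4; no alternative beats it.
Others bid (5, 7, 13): truth gives 4; no alternative beats it.
(Checking all 27 profiles: 8 have a profitable deviation, 19 do not.)

8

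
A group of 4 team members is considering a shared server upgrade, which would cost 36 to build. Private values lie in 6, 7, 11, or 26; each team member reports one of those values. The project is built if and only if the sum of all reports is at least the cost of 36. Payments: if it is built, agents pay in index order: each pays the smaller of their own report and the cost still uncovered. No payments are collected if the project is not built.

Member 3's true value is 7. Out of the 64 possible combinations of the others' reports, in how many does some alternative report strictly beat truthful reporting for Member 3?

10

Others report (6, 6, 26): truth gives 0; report 6 gives 1 > 0. Violating.
Others report (6, 7, 26): truth gives 0; report 6 gives 1 > 0. Violating.
Others report (6, 11, 26): truth gives 0; report 6 gives 1 > 0. Violating.
Others report (7, 6, 26): truth gives 0; report 6 gives 1 > 0. Violating.
Others report (6, 6, 6): truth gives 0; no alternative beats it.
Others report (6, 6, 7): truth gives 0; no alternative beats it.
(Checking all 64 profiles: 10 have a profitable deviation, 54 do not.)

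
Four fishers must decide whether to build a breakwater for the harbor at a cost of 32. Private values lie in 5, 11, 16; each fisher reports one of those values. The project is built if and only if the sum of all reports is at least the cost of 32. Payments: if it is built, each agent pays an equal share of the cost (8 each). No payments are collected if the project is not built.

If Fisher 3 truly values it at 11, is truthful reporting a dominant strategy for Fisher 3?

Check each profile of the others' reports and compare truth against every alternative report.
Others report (5, 5, 11): truth gives 3, best alternative gives 3.
Others report (5, 5, 16): truth gives 3, best alternative gives 3.
Others report (5, 11, 5): truth gives 3, best alternative gives 3.
Others report (5, 11, 11): truth gives 3, best alternative gives 3.
Others report (5, 11, 16): truth gives 3, best alternative gives 3.
Others report (5, 16, 5): truth gives 3, best alternative gives 3.
(Remaining 21 profiles checked similarly; truth is weakly best in each.)
In every case the truthful report is at least as good as any alternative, so it is a dominant strategy.

Yes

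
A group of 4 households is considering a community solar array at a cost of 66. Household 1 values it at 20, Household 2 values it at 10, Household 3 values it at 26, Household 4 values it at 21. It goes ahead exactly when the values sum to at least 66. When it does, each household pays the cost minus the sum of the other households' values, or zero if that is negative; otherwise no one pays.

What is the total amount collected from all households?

34

Total value 77 ≥ cost 66, so it is built.
Household 1: others sum to 57; max(0, 66 - 57) = 9.
Household 2: others sum to 67; max(0, 66 - 67) = 0.
Household 3: others sum to 51; max(0, 66 - 51) = 15.
Household 4: others sum to 56; max(0, 66 - 56) = 10.
Total collected = 9 + 0 + 15 + 10 = 34.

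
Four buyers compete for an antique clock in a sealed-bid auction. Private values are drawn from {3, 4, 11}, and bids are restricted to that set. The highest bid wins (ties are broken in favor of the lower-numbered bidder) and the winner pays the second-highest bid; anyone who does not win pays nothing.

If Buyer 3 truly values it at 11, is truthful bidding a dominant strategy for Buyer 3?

Check each profile of the others' bids and compare truth against every alternative bid.
Others bid (3, 4, 3): truth gives 7, best alternative gives 0.
Others bid (3, 4, 4): truth gives 7, best alternative gives 0.
Others bid (4, 3, 3): truth gives 7, best alternative gives 0.
Others bid (4, 3, 4): truth gives 7, best alternative gives 0.
Others bid (4, 4, 3): truth gives 7, best alternative gives 0.
Others bid (4, 4, 4): truth gives 7, best alternative gives 0.
(Remaining 21 profiles checked similarly; truth is weakly best in each.)
In every case the truthful bid is at least as good as any alternative, so it is a dominant strategy.

Yes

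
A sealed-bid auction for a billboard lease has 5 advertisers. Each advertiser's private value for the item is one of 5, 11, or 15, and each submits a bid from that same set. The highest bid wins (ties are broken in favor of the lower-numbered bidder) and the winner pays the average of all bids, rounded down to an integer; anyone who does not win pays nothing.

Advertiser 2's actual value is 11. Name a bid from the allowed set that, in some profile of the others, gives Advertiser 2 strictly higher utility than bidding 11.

15

Suppose Advertiser 1 bids 5, Advertiser 3 bids 5, Advertiser 4 bids 5 and Advertiser 5 bids 15.
Bid 11: loses, pays 0, utility 0.
Bid 15: wins, pays 9, utility 11 - 9 = 2.
So bidding 15 beats truth here (2 > 0).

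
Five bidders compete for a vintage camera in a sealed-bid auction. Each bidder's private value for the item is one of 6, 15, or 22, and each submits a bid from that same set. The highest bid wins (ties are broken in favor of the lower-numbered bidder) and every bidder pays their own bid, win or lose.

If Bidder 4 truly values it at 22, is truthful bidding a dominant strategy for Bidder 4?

No

Consider the case where Bidder 1 bids 6, Bidder 2 bids 6, Bidder 3 bids 6 and Bidder 5 bids 6.
Truthful bid 22: wins, pays 22, utility 22 - 22 = 0.
Bid 15 instead: wins, pays 15, utility 22 - 15 = 7.
Since 7 > 0, bidding 15 is strictly better here, so truthful bidding is not dominant.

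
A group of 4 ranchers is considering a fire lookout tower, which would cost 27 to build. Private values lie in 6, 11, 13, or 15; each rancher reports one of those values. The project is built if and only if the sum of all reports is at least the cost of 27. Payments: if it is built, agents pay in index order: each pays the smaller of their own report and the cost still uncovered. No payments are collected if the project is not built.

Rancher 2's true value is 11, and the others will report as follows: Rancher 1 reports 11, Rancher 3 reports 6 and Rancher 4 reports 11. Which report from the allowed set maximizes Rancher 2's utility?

Report 6: project built, pays 6, utility 11 - 6 = 5.
Report 11: project built, pays 11, utility 11 - 11 = 0.
Report 13: project built, pays 13, utility 11 - 13 = -2.
Report 15: project built, pays 15, utility 11 - 15 = -4.
The best choice is 6 with utility 5.

6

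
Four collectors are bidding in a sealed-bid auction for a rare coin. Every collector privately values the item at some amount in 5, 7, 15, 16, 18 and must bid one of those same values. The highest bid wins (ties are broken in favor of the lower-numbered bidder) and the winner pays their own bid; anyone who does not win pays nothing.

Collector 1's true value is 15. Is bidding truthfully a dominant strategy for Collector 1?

No

Consider the case where Collector 2 bids 5, Collector 3 bids 5 and Collector 4 bids 5.
Truthful bid 15: wins, pays 15, utility 15 - 15 = 0.
Bid 5 instead: wins, pays 5, utility 15 - 5 = 10.
Since 10 > 0, bidding 5 is strictly better here, so truthful bidding is not dominant.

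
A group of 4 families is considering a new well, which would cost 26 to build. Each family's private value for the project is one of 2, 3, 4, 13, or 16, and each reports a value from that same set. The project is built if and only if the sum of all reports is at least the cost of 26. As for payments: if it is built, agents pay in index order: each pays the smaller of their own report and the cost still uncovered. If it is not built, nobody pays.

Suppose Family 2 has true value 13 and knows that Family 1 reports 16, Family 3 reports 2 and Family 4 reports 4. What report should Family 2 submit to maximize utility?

Report 2: project not built, utility 0.
Report 3: project not built, utility 0.
Report 4: project built, pays 4, utility 13 - 4 = 9.
Report 13: project built, pays 10, utility 13 - 10 = 3.
Report 16: project built, pays 10, utility 13 - 10 = 3.
The best choice is 4 with utility 9.

4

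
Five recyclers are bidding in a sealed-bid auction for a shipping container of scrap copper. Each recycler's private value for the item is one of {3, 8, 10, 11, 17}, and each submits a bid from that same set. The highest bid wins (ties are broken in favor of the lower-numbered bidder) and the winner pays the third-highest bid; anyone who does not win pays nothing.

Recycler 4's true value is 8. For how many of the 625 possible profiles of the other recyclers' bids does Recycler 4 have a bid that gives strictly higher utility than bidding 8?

Others bid (3, 3, 3, 10): truth gives 0; bid 10 gives 5 > 0. Violating.
Others bid (3, 3, 3, 11): truth gives 0; bid 11 gives 5 > 0. Violating.
Others bid (3, 3, 3, 17): truth gives 0; bid 17 gives 5 > 0. Violating.
Others bid (3, 3, 8, 3): truth gives 0; bid 10 gives 5 > 0. Violating.
Others bid (3, 3, 3, 3): truth gives 5; no alternative beats it.
Others bid (3, 3, 3, 8): truth gives 5; no alternative beats it.
(Checking all 625 profiles: 12 have a profitable deviation, 613 do not.)

12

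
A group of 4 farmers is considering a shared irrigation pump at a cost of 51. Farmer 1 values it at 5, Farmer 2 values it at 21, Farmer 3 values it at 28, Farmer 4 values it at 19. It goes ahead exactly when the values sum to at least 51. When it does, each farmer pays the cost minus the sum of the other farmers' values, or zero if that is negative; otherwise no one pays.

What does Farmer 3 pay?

6

Total value 73 ≥ cost 51, so the project is built.
The other farmers' values sum to 45.
Cost minus that sum is 51 - 45 = 6.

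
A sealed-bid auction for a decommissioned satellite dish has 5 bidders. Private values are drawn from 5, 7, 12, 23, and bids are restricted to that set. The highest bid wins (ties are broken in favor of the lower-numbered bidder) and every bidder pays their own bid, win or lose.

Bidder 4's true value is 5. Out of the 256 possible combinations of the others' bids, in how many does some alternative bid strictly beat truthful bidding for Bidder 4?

Others bid (5, 5, 5, 5): truth gives -5; bid 7 gives -2 > -5. Violating.
Others bid (5, 5, 5, 7): truth gives -5; bid 7 gives -2 > -5. Violating.
Others bid (5, 5, 5, 12): truth gives -5; no alternative beats it.
Others bid (5, 5, 5, 23): truth gives -5; no alternative beats it.
(Checking all 256 profiles: 2 have a profitable deviation, 254 do not.)

2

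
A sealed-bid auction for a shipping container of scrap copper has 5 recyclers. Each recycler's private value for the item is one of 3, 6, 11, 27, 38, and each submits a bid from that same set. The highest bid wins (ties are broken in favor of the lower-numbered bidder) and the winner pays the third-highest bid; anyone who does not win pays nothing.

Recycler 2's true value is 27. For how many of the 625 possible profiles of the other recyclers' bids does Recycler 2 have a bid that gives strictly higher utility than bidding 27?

Others bid (3, 3, 3, 38): truth gives 0; bid 38 gives 24 > 0. Violating.
Others bid (3, 3, 6, 38): truth gives 0; bid 38 gives 21 > 0. Violating.
Others bid (3, 3, 11, 38): truth gives 0; bid 38 gives 16 > 0. Violating.
Others bid (3, 3, 38, 3): truth gives 0; bid 38 gives 24 > 0. Violating.
Others bid (3, 3, 3, 3): truth gives 24; no alternative beats it.
Others bid (3, 3, 3, 6): truth gives 24; no alternative beats it.
(Checking all 625 profiles: 108 have a profitable deviation, 517 do not.)

108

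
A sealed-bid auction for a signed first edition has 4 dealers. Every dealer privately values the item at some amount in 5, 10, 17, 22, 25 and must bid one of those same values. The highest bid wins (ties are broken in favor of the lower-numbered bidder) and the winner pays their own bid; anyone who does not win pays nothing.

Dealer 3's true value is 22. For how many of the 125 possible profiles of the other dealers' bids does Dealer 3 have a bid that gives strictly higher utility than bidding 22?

12

Others bid (5, 5, 5): truth gives 0; bid 10 gives 12 > 0. Violating.
Others bid (5, 5, 10): truth gives 0; bid 10 gives 12 > 0. Violating.
Others bid (5, 5, 17): truth gives 0; bid 17 gives 5 > 0. Violating.
Others bid (5, 10, 5): truth gives 0; bid 17 gives 5 > 0. Violating.
Others bid (5, 5, 22): truth gives 0; no alternative beats it.
Others bid (5, 5, 25): truth gives 0; no alternative beats it.
(Checking all 125 profiles: 12 have a profitable deviation, 113 do not.)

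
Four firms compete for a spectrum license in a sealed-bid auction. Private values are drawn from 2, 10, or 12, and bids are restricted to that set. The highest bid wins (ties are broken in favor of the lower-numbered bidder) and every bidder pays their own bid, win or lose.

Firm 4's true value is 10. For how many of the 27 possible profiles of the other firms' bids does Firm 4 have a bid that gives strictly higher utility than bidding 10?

Others bid (2, 2, 10): truth gives -10; bid 2 gives -2 > -10. Violating.
Others bid (2, 2, 12): truth gives -10; bid 2 gives -2 > -10. Violating.
Others bid (2, 10, 2): truth gives -10; bid 2 gives -2 > -10. Violating.
Others bid (2, 10, 10): truth gives -10; bid 2 gives -2 > -10. Violating.
Others bid (2, 2, 2): truth gives 0; no alternative beats it.
(Checking all 27 profiles: 26 have a profitable deviation, 1 does not.)

26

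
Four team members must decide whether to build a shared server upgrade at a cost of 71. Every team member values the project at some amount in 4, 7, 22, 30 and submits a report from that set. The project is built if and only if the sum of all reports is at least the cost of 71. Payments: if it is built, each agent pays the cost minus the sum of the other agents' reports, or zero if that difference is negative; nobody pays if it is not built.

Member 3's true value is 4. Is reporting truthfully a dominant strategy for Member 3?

Check each profile of the others' reports and compare truth against every alternative report.
Others report (4, 30, 30): truth gives 0, best alternative gives -3.
Others report (30, 4, 30): truth gives 0, best alternative gives -3.
Others report (30, 30, 4): truth gives 0, best alternative gives -3.
Others report (22, 22, 22): truth gives 0, best alternative gives -1.
Others report (22, 22, 30): truth gives 4, best alternative gives 4.
Others report (22, 30, 22): truth gives 4, best alternative gives 4.
(Remaining 58 profiles checked similarly; truth is weakly best in each.)
In every case the truthful report is at least as good as any alternative, so it is a dominant strategy.

Yes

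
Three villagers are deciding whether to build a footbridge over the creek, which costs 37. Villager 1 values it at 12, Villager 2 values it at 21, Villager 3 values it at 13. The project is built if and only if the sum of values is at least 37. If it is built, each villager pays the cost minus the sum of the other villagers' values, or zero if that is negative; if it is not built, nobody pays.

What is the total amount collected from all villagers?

19

Total value 46 ≥ cost 37, so it is built.
Villager 1: others sum to 34; max(0, 37 - 34) = 3.
Villager 2: others sum to 25; max(0, 37 - 25) = 12.
Villager 3: others sum to 33; max(0, 37 - 33) = 4.
Total collected = 3 + 12 + 4 = 19.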